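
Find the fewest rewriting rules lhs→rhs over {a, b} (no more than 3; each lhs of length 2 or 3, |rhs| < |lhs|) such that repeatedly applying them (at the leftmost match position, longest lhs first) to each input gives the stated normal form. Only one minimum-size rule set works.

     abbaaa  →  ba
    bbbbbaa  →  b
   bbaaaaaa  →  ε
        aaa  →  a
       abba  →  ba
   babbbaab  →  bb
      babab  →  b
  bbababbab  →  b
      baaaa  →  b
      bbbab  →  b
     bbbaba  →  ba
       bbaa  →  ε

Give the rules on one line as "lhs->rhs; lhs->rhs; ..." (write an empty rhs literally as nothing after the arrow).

aa->; ab->; bba->a

  | abbaaa => baaa => ba
  | bbbbbaa => bbbaa => baa => b
  | bbaaaaaa => aaaaaa => aaaa => aa => ε
  | aaa => a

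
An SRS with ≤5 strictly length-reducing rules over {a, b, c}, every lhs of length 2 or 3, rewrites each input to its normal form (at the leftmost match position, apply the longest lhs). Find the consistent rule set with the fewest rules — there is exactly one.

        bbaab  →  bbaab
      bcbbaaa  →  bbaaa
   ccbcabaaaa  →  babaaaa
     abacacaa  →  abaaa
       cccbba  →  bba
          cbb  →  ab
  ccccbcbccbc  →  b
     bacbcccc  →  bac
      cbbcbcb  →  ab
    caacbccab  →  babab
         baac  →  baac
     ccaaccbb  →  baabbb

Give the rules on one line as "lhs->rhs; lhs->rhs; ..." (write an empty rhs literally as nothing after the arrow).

  | bbaab
  | bcbbaaa => bbaaa
  | ccbcabaaaa => bbcabaaaa => babaaaa
  | abacacaa => ababcaa => abaaa

bc->; ca->b; cbb->ab; cc->b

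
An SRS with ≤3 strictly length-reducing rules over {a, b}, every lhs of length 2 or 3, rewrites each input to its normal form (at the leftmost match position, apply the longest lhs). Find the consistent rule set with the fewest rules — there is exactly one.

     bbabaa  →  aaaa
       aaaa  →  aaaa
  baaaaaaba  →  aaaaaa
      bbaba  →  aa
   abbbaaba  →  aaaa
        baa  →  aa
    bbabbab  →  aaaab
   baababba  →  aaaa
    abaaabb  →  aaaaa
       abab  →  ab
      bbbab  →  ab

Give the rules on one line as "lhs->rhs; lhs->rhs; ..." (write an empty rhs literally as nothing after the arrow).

  | bbabaa => aabaa => aaaa
  | aaaa
  | baaaaaaba => aaaaaaba => aaaaaa
  | bbaba => aaba => aa

ba->; baa->aa; bb->a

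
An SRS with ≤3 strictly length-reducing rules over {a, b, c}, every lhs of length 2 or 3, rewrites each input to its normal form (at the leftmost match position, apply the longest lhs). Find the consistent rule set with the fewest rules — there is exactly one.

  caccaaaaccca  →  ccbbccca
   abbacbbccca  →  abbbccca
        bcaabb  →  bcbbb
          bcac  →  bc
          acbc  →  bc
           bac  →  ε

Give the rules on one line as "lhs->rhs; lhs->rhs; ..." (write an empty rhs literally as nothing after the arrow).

  | caccaaaaccca => ccaaaaccca => ccbaaccca => ccbbccca
  | abbacbbccca => abbbccca
  | bcaabb => bcbbb
  | bcac => bc

aa->b; ac->; bac->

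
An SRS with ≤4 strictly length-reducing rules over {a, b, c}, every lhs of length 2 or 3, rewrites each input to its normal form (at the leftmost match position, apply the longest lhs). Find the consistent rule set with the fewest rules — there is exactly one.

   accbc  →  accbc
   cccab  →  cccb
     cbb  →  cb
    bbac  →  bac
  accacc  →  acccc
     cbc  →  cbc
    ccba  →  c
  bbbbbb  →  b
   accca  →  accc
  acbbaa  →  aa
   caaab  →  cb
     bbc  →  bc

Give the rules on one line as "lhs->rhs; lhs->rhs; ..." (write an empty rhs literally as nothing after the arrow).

bb->b; ca->c; cba->

  | accbc
  | cccab => cccb
  | cbb => cb
  | bbac => bac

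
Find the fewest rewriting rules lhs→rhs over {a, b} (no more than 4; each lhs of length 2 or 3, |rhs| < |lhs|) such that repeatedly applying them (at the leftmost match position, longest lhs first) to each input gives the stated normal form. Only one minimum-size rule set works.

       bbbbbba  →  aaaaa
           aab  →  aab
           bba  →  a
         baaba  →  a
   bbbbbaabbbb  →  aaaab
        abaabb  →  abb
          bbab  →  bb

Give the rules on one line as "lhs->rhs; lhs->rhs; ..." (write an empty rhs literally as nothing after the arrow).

aba->; ba->a; bab->b; bbb->aa

  | bbbbbba => aabbba => aaaaa
  | aab
  | bba => ba => a
  | baaba => aaba => a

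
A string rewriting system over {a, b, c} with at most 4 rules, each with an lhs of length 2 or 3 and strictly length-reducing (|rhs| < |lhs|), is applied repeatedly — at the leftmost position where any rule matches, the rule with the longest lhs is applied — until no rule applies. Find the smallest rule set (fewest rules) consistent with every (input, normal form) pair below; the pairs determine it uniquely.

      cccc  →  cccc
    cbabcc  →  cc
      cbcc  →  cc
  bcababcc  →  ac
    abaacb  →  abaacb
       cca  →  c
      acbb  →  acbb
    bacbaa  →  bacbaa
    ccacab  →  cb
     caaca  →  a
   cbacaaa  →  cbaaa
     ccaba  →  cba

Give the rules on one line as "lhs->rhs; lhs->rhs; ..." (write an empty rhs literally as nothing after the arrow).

bab->b; bc->; ca->

  | cccc
  | cbabcc => cbcc => cc
  | cbcc => cc
  | bcababcc => ababcc => abcc => ac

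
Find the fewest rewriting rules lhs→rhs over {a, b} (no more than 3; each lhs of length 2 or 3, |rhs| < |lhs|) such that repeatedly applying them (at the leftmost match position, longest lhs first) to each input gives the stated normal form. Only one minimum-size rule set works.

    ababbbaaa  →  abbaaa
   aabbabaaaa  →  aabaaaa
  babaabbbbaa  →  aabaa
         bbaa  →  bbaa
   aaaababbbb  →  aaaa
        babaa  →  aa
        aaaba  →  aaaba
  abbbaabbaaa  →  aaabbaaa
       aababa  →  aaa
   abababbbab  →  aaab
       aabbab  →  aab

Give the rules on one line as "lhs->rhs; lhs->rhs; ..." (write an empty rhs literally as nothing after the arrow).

bab->; bbb->

  | ababbbaaa => abbaaa
  | aabbabaaaa => aabaaaa
  | babaabbbbaa => aabbbbaa => aabaa
  | bbaa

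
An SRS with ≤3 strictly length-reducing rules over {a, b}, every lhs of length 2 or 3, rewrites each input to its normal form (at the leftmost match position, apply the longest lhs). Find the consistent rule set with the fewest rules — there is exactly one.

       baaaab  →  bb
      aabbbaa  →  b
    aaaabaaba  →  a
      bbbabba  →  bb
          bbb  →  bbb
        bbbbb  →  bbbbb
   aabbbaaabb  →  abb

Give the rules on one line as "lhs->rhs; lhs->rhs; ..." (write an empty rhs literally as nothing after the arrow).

  | baaaab => aaaab => baab => aab => bb
  | aabbbaa => bbbbaa => bbbaa => bbaa => baa => aa => b
  | aaaabaaba => baabaaba => aabaaba => bbaaba => baaba => aaba => bba => ba => a
  | bbbabba => bbabba => babba => abba => aba => bb

aa->b; aba->bb; ba->a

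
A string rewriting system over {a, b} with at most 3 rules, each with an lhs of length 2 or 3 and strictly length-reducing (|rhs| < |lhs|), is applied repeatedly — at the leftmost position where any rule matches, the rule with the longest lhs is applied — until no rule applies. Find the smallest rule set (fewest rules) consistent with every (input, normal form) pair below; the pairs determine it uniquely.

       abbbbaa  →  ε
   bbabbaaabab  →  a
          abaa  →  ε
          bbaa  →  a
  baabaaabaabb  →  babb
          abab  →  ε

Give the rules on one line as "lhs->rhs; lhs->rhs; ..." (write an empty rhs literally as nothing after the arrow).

aba->bb; bba->; bbb->

  | abbbbaa => abaa => bba => ε
  | bbabbaaabab => bbaaabab => aabab => abbb => a
  | abaa => bba => ε
  | bbaa => a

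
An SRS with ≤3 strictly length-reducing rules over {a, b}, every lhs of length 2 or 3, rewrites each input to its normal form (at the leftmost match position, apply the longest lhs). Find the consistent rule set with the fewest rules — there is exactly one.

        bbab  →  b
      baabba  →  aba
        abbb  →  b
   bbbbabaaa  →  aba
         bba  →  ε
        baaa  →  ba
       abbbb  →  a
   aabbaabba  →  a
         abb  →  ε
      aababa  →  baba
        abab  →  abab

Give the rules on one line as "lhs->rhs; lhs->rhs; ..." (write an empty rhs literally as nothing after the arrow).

aa->; bb->a

  | bbab => aab => b
  | baabba => bbba => aba
  | abbb => aab => b
  | bbbbabaaa => abbabaaa => aaabaaa => abaaa => aba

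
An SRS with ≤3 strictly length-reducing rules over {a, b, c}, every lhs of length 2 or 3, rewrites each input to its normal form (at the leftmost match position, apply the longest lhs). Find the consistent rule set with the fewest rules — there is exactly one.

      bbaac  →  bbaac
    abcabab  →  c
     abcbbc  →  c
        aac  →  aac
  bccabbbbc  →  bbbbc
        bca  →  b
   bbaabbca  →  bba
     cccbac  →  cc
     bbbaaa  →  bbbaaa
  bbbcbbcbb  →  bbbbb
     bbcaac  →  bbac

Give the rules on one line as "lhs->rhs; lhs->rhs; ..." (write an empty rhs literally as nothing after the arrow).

ab->c; ca->; cb->

  | bbaac
  | abcabab => ccabab => cbab => ab => c
  | abcbbc => ccbbc => cbc => c
  | aac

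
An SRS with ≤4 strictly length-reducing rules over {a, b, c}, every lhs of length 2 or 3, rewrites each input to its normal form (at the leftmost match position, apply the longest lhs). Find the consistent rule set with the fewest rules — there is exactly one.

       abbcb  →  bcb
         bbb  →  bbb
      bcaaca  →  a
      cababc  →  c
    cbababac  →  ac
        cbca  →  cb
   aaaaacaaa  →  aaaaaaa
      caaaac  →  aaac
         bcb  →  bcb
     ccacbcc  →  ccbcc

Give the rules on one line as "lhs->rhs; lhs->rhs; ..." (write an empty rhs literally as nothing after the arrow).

ab->; ba->a; ca->

  | abbcb => bcb
  | bbb
  | bcaaca => baca => aca => a
  | cababc => babc => abc => c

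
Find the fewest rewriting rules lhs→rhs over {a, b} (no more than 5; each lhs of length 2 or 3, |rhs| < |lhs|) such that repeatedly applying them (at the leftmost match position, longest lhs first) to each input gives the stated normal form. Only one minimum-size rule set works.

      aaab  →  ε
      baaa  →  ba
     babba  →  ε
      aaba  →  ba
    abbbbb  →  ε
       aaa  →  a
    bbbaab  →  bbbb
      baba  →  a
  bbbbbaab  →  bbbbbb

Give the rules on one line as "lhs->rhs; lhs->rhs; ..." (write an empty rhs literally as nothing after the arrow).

aa->; ab->; abb->a; bab->ab

  | aaab => ab => ε
  | baaa => ba
  | babba => abba => aa => ε
  | aaba => ba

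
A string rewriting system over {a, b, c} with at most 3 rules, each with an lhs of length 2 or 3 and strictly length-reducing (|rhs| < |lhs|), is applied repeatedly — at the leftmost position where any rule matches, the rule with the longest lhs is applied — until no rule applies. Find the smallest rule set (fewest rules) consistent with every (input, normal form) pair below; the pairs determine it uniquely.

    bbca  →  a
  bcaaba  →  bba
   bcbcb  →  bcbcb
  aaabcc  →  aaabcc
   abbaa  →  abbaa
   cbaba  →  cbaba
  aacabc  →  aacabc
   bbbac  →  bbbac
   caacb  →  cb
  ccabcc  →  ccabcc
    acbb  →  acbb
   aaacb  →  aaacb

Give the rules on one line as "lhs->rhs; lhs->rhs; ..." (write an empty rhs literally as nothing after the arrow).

bbc->; caa->

  | bbca => a
  | bcaaba => bba
  | bcbcb
  | aaabcc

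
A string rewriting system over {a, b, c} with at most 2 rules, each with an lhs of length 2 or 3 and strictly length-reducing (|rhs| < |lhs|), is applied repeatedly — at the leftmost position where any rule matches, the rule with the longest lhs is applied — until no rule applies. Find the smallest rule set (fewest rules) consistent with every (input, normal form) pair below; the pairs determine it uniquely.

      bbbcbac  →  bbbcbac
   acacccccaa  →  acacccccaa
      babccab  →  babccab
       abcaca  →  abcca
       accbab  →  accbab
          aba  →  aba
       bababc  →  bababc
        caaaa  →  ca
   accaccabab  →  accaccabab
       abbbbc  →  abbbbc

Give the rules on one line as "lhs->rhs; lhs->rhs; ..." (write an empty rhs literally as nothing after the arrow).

aaa->; bca->bc

  | bbbcbac
  | acacccccaa
  | babccab
  | abcaca => abcca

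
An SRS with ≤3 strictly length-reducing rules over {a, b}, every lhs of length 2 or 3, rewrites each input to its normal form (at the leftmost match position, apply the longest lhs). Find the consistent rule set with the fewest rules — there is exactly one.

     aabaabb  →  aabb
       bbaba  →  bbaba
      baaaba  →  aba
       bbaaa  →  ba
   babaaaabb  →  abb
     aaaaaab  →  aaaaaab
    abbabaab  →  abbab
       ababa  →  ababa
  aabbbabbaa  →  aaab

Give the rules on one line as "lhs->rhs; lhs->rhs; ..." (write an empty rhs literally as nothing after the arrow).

  | aabaabb => aabb
  | bbaba
  | baaaba => aba
  | bbaaa => ba

baa->; bbb->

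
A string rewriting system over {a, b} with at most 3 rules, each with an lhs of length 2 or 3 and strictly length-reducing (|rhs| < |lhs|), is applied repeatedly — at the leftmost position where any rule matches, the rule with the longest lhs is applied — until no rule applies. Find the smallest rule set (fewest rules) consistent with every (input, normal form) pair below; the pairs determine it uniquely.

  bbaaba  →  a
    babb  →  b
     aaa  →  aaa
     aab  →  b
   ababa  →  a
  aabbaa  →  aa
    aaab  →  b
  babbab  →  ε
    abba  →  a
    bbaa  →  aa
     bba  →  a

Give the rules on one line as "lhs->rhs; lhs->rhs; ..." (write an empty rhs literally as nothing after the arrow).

  | bbaaba => baaba => aaba => aba => ba => a
  | babb => b
  | aaa
  | aab => ab => b

ab->b; ba->a; bab->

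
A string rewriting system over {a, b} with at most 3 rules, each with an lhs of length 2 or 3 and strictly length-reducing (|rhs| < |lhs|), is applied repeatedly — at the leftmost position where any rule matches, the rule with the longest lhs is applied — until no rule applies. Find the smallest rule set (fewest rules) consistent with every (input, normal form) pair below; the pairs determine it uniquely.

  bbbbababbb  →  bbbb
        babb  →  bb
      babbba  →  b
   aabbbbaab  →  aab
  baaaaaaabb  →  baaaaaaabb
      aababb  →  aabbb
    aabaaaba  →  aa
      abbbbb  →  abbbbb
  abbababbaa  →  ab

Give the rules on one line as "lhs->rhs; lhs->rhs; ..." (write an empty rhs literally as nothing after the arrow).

  | bbbbababbb => bbbabbb => bbbb
  | babb => bb
  | babbba => bbba => b
  | aabbbbaab => aabbab => aab

aba->ab; bab->b; bba->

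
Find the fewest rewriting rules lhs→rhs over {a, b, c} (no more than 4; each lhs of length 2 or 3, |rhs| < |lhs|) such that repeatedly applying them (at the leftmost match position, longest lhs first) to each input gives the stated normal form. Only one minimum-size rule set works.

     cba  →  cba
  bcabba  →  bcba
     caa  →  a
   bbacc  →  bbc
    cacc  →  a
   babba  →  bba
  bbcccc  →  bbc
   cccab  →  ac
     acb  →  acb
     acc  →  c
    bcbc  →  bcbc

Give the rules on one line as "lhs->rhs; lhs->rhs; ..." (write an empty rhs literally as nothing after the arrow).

  | cba
  | bcabba => bcba
  | caa => cc => a
  | bbacc => bbaa => bbc

aa->c; ab->; cc->a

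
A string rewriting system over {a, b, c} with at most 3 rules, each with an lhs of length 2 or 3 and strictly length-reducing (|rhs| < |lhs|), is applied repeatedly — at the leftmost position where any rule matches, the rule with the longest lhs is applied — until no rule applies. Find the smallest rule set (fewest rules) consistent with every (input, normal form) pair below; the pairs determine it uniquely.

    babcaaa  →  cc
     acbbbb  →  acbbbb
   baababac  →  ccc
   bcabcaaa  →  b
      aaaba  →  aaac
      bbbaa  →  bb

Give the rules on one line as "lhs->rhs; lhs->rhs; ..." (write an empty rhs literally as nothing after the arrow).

ba->c; ca->; cca->cc

  | babcaaa => cbcaaa => cbaa => cca => cc
  | acbbbb
  | baababac => cababac => babac => cbac => ccc
  | bcabcaaa => bbcaaa => bbaa => bca => b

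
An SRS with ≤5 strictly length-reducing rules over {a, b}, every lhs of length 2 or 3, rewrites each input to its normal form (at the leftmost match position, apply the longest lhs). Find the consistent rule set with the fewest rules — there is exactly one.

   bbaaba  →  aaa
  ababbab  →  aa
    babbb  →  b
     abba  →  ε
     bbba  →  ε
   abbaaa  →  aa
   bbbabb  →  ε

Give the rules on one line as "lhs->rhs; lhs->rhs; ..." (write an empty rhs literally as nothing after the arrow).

  | bbaaba => aaba => aaa
  | ababbab => aabbab => abab => aab => aa
  | babbb => bbb => b
  | abba => ba => ε

ab->a; abb->b; ba->; bb->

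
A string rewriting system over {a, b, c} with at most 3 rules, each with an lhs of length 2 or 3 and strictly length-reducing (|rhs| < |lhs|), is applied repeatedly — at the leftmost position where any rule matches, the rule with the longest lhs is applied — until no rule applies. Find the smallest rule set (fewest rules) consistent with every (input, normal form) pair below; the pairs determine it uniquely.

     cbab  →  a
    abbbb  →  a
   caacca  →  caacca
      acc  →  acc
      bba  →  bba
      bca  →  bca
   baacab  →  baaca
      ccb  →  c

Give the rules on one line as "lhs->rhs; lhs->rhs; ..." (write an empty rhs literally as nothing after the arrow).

ab->a; cb->

  | cbab => ab => a
  | abbbb => abbb => abb => ab => a
  | caacca
  | acc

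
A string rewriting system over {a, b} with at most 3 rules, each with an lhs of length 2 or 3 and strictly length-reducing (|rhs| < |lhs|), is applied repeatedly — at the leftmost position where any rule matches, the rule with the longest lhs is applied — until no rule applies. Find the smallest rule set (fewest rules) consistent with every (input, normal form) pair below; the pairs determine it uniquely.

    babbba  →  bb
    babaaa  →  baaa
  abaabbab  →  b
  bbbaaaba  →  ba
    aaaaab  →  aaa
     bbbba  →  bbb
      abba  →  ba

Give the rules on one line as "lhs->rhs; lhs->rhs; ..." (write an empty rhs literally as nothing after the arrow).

aab->; ab->; bba->b

  | babbba => bbba => bb
  | babaaa => baaa
  | abaabbab => aabbab => bab => b
  | bbbaaaba => bbaaba => baba => ba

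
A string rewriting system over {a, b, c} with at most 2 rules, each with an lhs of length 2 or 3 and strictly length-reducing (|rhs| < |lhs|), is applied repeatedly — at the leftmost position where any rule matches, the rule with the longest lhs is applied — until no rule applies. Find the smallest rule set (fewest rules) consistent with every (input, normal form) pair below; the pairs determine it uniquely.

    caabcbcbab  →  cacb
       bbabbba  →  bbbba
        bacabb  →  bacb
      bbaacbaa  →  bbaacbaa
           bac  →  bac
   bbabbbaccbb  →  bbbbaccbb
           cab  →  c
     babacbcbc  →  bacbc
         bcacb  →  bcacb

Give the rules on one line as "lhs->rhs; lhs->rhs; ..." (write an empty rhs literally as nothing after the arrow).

  | caabcbcbab => cacbcbab => cacbab => cacb
  | bbabbba => bbbba
  | bacabb => bacb
  | bbaacbaa

ab->; bcb->b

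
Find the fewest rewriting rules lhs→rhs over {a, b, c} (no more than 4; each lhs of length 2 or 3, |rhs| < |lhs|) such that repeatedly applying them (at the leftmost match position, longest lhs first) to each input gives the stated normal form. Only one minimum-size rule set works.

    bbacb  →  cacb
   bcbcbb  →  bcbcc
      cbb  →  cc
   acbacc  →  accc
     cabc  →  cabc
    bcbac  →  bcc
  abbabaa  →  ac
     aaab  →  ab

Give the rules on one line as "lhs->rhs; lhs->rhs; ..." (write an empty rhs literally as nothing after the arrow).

aa->; ba->; bb->c

  | bbacb => cacb
  | bcbcbb => bcbcc
  | cbb => cc
  | acbacc => accc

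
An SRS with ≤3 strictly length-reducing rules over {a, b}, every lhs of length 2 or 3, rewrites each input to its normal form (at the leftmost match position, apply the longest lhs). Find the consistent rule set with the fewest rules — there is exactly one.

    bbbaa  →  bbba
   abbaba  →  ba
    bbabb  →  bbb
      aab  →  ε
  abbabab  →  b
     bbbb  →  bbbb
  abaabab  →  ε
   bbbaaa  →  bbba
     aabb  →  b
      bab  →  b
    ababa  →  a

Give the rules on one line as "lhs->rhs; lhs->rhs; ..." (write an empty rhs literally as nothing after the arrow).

  | bbbaa => bbba
  | abbaba => baba => ba
  | bbabb => bbb
  | aab => ab => ε

aa->a; ab->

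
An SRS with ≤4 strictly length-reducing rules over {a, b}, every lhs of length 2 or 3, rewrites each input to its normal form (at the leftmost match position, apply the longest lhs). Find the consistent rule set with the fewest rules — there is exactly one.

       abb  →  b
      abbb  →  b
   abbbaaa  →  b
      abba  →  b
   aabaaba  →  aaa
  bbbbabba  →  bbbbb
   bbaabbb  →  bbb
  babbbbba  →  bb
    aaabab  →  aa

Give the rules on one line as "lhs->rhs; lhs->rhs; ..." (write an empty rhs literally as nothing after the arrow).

aab->a; ab->b; aba->ab; abb->ab

  | abb => ab => b
  | abbb => abb => ab => b
  | abbbaaa => abbaaa => abaaa => abaa => aba => ab => b
  | abba => aba => ab => b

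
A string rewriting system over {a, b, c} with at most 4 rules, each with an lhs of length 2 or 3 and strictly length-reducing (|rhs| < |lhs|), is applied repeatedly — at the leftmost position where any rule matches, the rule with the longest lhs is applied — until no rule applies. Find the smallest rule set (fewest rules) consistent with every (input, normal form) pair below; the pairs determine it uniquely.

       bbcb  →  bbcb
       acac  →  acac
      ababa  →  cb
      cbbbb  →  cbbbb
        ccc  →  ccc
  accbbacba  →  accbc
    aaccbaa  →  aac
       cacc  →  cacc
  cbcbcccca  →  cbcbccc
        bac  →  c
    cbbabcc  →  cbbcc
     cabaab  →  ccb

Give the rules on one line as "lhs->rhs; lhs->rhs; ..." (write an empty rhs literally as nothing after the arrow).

  | bbcb
  | acac
  | ababa => cbba => cb
  | cbbbb

aba->cb; ba->; cca->c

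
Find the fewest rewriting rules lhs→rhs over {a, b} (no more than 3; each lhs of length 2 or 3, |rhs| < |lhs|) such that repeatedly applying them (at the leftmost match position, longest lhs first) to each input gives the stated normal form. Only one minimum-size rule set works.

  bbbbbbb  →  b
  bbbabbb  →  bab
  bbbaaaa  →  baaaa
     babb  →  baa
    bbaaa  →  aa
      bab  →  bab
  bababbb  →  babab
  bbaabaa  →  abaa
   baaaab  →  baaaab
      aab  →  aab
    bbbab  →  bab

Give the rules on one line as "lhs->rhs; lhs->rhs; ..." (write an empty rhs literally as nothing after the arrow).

  | bbbbbbb => bbbbb => bbb => b
  | bbbabbb => babbb => bab
  | bbbaaaa => baaaa
  | babb => baa

bb->a; bba->; bbb->b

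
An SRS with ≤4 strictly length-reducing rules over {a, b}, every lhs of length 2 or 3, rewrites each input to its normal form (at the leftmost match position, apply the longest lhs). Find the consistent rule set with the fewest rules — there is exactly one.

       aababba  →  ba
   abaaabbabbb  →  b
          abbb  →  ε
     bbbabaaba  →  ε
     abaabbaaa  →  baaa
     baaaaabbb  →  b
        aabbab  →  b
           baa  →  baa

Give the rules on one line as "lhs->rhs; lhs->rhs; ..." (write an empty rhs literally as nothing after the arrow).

ab->b; aba->; bb->b; bbb->

  | aababba => abba => bba => ba
  | abaaabbabbb => aabbabbb => abbabbb => bbabbb => babbb => bbbb => b
  | abbb => bbb => ε
  | bbbabaaba => abaaba => aba => ε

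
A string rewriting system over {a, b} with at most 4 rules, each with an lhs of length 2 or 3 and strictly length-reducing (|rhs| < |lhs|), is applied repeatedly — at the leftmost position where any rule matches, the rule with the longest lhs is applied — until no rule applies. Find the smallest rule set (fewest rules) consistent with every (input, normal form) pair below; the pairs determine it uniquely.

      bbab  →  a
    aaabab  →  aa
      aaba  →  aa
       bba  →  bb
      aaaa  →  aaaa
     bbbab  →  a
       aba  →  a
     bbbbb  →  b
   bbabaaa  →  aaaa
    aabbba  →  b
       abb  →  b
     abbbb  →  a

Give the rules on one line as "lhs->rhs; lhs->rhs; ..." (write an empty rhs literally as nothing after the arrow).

ab->; ba->b; bbb->a

  | bbab => bbb => a
  | aaabab => aaab => aa
  | aaba => aa
  | bba => bb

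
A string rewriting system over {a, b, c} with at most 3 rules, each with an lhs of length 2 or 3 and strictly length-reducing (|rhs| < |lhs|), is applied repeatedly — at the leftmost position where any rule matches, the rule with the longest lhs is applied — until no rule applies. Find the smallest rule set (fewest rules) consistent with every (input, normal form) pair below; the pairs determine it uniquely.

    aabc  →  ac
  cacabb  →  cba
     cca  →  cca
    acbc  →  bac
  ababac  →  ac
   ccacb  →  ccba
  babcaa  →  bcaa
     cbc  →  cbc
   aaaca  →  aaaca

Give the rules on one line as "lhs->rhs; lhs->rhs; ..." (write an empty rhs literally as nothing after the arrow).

  | aabc => ac
  | cacabb => cacb => cba
  | cca
  | acbc => bac

ab->; acb->ba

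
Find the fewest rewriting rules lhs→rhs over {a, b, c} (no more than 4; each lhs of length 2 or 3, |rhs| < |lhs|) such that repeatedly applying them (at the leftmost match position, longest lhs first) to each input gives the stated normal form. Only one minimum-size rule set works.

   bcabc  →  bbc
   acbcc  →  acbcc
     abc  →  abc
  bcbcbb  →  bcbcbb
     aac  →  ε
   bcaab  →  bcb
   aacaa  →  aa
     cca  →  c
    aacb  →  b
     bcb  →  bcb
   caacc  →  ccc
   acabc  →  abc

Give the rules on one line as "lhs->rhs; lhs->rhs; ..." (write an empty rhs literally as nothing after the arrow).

  | bcabc => bbc
  | acbcc
  | abc
  | bcbcbb

aac->; ca->; caa->c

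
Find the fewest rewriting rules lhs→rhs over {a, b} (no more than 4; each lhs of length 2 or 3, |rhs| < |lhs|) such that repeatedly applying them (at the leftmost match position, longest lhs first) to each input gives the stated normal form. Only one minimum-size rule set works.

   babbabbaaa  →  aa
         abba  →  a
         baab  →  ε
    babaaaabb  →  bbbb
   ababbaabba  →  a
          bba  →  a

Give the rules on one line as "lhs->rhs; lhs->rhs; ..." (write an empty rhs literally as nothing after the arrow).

aab->bb; ab->; ba->a; baa->a

  | babbabbaaa => abbabbaaa => babbaaa => abbaaa => baaa => aa
  | abba => ba => a
  | baab => ab => ε
  | babaaaabb => abaaaabb => aaaabb => aabbb => bbbb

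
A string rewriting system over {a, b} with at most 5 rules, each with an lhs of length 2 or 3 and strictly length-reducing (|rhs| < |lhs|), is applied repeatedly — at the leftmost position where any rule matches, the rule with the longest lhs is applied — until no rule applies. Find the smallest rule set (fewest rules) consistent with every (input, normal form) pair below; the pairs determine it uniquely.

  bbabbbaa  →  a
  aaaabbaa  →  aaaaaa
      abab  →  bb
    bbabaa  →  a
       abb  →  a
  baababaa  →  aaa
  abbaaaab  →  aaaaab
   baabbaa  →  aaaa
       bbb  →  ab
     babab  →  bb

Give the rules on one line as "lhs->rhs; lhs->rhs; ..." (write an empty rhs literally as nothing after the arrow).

  | bbabbbaa => babbbaa => abbbaa => abaa => ba => a
  | aaaabbaa => aaaaaa
  | abab => bb
  | bbabaa => babaa => abaa => ba => a

aba->b; abb->a; ba->a; bbb->ab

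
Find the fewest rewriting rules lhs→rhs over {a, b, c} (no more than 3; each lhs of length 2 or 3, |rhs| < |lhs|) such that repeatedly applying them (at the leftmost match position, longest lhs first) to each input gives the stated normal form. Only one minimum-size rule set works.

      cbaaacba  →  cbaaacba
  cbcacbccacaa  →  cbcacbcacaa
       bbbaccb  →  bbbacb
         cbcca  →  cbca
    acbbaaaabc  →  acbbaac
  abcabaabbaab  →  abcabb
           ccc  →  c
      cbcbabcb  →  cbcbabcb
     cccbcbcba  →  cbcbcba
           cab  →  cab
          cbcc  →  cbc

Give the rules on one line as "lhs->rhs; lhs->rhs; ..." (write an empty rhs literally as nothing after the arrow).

  | cbaaacba
  | cbcacbccacaa => cbcacbcacaa
  | bbbaccb => bbbacb
  | cbcca => cbca

aab->; cc->c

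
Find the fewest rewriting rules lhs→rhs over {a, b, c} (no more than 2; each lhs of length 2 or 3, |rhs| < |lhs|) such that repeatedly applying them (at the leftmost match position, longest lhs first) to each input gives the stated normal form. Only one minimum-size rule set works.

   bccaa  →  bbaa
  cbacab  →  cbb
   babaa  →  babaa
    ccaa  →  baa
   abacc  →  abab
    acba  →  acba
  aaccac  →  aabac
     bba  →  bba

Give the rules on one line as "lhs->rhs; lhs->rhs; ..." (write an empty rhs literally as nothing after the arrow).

aca->; cc->b

  | bccaa => bbaa
  | cbacab => cbb
  | babaa
  | ccaa => baa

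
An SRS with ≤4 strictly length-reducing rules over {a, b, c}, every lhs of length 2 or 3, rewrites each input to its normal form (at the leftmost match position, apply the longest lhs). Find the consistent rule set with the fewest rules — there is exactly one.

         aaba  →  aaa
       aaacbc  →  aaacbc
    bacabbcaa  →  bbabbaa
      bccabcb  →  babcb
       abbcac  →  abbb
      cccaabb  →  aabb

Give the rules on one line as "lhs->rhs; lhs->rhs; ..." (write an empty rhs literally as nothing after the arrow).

aba->aa; bac->bb; ca->a

  | aaba => aaa
  | aaacbc
  | bacabbcaa => bbabbcaa => bbabbaa
  | bccabcb => bcabcb => babcb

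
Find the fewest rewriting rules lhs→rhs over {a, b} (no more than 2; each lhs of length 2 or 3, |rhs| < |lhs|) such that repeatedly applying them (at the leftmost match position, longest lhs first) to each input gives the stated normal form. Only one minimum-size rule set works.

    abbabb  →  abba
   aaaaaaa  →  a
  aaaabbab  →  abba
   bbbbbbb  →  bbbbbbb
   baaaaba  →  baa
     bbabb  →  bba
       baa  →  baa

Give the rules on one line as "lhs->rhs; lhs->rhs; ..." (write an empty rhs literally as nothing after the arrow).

  | abbabb => abbab => abba
  | aaaaaaa => aaaa => a
  | aaaabbab => abbab => abba
  | bbbbbbb

aaa->; bab->ba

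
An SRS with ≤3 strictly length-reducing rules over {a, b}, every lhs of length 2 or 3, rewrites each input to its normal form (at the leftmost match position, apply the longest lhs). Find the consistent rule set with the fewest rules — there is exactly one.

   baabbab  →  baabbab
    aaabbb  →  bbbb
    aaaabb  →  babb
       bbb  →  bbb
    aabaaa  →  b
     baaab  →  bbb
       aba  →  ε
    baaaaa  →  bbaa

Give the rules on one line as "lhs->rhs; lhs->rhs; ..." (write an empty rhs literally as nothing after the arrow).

  | baabbab
  | aaabbb => bbbb
  | aaaabb => babb
  | bbb

aaa->b; aba->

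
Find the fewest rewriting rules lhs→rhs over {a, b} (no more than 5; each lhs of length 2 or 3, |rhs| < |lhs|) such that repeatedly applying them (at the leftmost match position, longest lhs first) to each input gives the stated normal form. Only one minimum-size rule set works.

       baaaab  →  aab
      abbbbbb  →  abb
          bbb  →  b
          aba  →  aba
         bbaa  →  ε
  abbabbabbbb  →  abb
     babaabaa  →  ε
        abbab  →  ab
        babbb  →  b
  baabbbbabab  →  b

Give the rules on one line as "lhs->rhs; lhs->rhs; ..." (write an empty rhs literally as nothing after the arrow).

  | baaaab => aab
  | abbbbbb => abbbb => abb
  | bbb => b
  | aba

baa->; bab->b; bba->ba; bbb->b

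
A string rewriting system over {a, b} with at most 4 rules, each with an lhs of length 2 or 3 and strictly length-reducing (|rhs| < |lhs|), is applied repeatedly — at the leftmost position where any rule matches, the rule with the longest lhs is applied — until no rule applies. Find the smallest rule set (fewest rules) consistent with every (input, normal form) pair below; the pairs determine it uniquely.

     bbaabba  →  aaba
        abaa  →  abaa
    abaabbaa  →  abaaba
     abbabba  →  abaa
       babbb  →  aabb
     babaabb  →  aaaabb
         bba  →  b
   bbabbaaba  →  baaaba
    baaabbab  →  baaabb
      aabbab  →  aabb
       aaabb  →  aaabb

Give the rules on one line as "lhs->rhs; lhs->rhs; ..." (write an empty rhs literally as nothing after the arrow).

bab->aa; bba->b; bbb->ba

  | bbaabba => babba => aaba
  | abaa
  | abaabbaa => abaaba
  | abbabba => abbba => abaa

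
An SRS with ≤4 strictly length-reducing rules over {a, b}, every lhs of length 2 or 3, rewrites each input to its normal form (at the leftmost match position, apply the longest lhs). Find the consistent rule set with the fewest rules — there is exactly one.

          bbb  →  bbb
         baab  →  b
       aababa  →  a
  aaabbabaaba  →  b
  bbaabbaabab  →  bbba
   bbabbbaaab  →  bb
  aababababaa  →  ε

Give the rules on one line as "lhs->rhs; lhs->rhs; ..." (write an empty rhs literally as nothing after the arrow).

aa->; aab->; ab->; bab->ba

  | bbb
  | baab => b
  | aababa => aba => a
  | aaabbabaaba => abbabaaba => babaaba => baaaba => baba => baa => b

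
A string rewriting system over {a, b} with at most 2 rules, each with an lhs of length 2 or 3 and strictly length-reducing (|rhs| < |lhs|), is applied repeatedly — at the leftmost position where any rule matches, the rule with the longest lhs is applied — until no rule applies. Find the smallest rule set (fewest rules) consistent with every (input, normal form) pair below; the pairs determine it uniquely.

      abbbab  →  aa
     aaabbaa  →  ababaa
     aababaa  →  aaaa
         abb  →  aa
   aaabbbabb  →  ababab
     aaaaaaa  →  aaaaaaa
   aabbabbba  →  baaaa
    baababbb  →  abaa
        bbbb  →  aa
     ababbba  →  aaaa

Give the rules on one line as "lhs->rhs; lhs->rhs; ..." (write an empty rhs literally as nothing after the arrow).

  | abbbab => aabab => baab => bba => aa
  | aaabbaa => ababaa
  | aababaa => baabaa => bbaaa => aaaa
  | abb => aa

aab->ba; bb->a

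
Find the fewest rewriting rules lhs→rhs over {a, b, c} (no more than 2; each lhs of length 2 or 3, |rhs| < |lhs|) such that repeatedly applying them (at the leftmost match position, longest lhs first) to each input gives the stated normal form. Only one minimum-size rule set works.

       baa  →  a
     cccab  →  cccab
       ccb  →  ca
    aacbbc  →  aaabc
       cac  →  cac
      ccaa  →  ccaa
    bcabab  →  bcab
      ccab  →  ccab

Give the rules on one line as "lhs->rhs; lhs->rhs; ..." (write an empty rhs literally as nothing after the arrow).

  | baa => a
  | cccab
  | ccb => ca
  | aacbbc => aaabc

ba->; cb->a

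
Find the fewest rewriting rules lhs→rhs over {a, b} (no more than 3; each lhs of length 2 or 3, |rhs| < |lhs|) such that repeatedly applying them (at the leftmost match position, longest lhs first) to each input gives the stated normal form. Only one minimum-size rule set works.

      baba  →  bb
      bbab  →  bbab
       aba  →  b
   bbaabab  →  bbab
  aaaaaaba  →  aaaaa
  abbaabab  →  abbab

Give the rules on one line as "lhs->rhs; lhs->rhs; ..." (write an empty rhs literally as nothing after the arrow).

  | baba => bb
  | bbab
  | aba => b
  | bbaabab => bbab

aab->; aba->b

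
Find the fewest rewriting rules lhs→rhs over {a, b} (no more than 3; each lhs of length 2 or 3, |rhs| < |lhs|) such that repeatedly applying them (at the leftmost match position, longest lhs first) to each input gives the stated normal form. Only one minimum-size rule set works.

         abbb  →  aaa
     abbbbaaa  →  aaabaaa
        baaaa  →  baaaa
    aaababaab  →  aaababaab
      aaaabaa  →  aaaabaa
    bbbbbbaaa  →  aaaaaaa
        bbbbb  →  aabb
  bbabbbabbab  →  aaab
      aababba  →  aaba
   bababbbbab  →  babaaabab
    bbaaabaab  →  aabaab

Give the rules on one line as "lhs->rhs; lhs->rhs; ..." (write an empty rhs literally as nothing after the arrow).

  | abbb => aaa
  | abbbbaaa => aaabaaa
  | baaaa
  | aaababaab

bba->; bbb->aa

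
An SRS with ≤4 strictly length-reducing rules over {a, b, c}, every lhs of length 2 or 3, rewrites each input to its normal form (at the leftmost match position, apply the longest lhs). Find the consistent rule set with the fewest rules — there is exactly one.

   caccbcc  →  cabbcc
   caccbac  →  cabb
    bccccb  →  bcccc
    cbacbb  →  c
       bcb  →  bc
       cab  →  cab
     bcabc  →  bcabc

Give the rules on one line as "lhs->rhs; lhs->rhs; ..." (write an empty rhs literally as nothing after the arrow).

  | caccbcc => cabbcc
  | caccbac => cabbac => cabb
  | bccccb => bcccc
  | cbacbb => cacbb => cbb => cb => c

ac->; acc->ab; cb->c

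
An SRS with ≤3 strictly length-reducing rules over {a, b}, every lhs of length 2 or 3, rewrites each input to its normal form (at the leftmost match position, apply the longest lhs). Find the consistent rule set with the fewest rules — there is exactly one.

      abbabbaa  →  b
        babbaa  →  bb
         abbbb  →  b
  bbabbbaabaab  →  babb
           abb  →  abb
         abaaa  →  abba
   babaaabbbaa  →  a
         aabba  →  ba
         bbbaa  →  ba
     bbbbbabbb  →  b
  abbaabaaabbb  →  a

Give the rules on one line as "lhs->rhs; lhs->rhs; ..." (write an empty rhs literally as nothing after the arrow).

  | abbabbaa => abbabbb => abbaa => abbb => aa => b
  | babbaa => babbb => baa => bb
  | abbbb => aab => aa => b
  | bbabbbaabaab => bbaaaabaab => bbbaabaab => aaabaab => babaab => babaa => babb

aa->b; aab->aa; bbb->a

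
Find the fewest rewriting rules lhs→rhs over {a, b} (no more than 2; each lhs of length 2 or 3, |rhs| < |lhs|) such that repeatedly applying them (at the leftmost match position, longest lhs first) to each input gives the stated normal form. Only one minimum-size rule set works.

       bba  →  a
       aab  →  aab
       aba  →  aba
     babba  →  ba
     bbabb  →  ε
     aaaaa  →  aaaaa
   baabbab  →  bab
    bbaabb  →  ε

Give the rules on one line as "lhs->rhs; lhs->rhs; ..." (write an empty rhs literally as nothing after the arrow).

  | bba => a
  | aab
  | aba
  | babba => bbba => ba

abb->bb; bb->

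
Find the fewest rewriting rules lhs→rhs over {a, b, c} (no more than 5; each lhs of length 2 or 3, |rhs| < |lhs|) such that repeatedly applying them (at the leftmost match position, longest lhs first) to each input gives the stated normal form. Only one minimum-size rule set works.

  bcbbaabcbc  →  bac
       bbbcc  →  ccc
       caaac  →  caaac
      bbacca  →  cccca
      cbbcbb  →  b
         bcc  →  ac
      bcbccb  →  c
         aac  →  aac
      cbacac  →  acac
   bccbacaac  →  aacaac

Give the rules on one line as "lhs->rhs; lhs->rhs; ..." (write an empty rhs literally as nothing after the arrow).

ab->; bba->cc; bc->a; cb->

  | bcbbaabcbc => abbaabcbc => baabcbc => bacbc => bac
  | bbbcc => bbac => ccc
  | caaac
  | bbacca => cccca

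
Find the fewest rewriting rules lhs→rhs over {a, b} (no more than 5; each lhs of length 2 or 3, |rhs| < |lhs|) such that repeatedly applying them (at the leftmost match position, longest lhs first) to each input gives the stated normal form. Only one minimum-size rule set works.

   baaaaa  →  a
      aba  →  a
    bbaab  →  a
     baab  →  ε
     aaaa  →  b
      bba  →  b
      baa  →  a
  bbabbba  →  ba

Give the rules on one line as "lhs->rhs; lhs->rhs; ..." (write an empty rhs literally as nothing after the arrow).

  | baaaaa => baaaa => baaa => baa => bb => a
  | aba => a
  | bbaab => aaab => aab => bb => a
  | baab => bbb => ab => ε

aa->b; aaa->aa; ab->; bb->a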